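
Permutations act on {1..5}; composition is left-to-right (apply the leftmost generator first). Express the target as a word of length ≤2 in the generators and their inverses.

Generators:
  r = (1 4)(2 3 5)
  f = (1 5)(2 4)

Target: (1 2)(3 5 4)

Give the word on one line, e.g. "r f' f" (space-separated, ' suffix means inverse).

  after f': (1 5)(2 4)
  after r: (1 2)(3 5 4)

f' r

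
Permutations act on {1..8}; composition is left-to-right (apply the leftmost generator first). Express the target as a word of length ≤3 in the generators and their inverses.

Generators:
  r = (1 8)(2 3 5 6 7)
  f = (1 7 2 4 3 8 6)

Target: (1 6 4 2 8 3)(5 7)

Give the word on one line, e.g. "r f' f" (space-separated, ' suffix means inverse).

  after r': (1 8)(2 7 6 5 3)
  after r': (2 6 3 7 5)
  after f': (1 6 4 2 8 3)(5 7)

r' r' f'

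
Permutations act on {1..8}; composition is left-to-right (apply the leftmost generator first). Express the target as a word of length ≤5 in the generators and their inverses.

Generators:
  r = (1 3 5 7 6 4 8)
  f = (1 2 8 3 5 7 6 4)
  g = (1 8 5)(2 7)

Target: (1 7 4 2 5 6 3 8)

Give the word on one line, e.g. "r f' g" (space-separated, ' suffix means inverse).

  after f: (1 2 8 3 5 7 6 4)
  after r: (1 2)(3 7 4)(5 6 8)
  after g': (1 7 4 3 2 5 6)
  after r': (1 5 7 6 8 4)(2 3)
  after f: (1 7 4 2 5 6 3 8)

f r g' r' f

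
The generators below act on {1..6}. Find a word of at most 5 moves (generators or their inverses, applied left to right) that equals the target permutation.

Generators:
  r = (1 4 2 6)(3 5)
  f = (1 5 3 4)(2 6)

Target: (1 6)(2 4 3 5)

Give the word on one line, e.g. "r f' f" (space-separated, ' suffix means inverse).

  after r': (1 6 2 4)(3 5)
  after f: (1 2)(4 5)
  after r: (1 6)(2 4 3 5)

r' f r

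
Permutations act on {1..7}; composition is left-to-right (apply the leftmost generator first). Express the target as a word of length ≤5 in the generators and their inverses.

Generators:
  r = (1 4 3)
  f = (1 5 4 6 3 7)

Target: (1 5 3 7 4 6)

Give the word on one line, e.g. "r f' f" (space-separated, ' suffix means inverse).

r f' r'

  after r: (1 4 3)
  after f': (1 5)(3 7)(4 6)
  after r': (1 5 3 7 4 6)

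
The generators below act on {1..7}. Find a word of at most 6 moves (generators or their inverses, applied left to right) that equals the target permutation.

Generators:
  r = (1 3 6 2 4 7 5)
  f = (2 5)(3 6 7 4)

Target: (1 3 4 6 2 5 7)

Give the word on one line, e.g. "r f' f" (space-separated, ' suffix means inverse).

f r' f' r f

  after f: (2 5)(3 6 7 4)
  after r': (1 5 6 4)(2 7)
  after f': (1 2 6 7 5 3 4)
  after r: (1 4 3 7)(5 6)
  after f: (1 3 4 6 2 5 7)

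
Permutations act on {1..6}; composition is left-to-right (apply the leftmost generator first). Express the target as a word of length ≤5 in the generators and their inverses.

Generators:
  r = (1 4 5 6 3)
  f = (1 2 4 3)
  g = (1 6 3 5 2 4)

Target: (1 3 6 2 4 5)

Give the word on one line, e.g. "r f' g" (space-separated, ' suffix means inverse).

  after f': (1 3 4 2)
  after f': (1 4)(2 3)
  after g: (2 5)(3 4 6)
  after g: (1 6 5 4 3)
  after g: (1 3 6 2 4 5)

f' f' g g g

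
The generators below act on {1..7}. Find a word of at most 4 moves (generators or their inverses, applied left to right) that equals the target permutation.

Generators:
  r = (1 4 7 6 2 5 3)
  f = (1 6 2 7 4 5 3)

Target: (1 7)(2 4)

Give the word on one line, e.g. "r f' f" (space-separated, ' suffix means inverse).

  after r: (1 4 7 6 2 5 3)
  after f': (1 7)(2 4)

r f'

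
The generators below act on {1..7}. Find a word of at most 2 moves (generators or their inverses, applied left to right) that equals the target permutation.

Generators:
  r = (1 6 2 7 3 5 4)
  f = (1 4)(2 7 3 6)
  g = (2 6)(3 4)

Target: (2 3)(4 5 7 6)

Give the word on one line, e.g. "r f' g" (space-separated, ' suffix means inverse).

r' f'

  after r': (1 4 5 3 7 2 6)
  after f': (2 3)(4 5 7 6)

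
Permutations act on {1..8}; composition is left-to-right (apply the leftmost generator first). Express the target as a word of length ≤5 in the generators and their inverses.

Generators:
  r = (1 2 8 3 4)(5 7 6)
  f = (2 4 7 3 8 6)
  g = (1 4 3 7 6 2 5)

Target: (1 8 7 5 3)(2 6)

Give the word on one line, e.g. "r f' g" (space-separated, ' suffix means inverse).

  after f': (2 6 8 3 7 4)
  after g: (1 4 5)(3 6 8 7)
  after g: (1 3 2 5 4)(6 8)
  after r': (1 8 7 5 3)(2 6)

f' g g r'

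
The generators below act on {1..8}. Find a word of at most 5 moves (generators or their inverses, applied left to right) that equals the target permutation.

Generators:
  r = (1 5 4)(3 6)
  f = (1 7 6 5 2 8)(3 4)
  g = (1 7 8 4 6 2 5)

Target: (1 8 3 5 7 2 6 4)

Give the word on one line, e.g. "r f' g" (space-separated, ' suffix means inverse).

r g f'

  after r: (1 5 4)(3 6)
  after g: (2 5 6 3)(4 7 8)
  after f': (1 8 3 5 7 2 6 4)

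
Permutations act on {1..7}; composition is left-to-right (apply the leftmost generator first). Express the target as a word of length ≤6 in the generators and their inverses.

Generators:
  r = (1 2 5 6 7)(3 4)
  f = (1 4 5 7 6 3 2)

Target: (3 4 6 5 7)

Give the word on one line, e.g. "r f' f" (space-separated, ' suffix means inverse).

r' r' f f f

  after r': (1 7 6 5 2)(3 4)
  after r': (1 6 2 7 5)
  after f: (1 3 2 6)(4 5)
  after f: (1 2 3)(4 7 6)
  after f: (3 4 6 5 7)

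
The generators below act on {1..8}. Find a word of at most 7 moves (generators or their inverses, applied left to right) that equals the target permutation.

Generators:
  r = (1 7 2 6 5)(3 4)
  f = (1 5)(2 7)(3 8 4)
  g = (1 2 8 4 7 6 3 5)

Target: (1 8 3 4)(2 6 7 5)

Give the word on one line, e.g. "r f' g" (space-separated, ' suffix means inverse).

  after r: (1 7 2 6 5)(3 4)
  after g': (1 4 6 3 8 2 7)
  after g': (1 8)(2 4 7 5 3)
  after f: (1 4 2 3 7)(5 8)
  after g': (1 8 3 4)(2 6 7 5)

r g' g' f g'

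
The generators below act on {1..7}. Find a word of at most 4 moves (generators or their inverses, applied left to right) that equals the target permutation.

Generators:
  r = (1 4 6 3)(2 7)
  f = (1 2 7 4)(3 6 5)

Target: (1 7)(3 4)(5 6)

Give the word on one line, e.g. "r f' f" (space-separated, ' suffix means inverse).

f r'

  after f: (1 2 7 4)(3 6 5)
  after r': (1 7)(3 4)(5 6)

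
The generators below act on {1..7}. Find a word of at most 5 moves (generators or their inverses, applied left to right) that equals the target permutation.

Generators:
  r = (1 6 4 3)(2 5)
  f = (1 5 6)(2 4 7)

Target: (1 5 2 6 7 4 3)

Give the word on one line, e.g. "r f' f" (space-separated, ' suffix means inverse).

  after f: (1 5 6)(2 4 7)
  after f: (1 6 5)(2 7 4)
  after r: (1 4 5 6 2 7 3)
  after f': (1 2 4)(3 6 7)
  after r': (1 5 2 6 7 4 3)

f f r f' r'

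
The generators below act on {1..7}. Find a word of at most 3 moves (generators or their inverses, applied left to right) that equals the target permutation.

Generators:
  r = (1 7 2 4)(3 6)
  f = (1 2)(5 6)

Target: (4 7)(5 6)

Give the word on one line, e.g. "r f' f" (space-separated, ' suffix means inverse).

r r f

  after r: (1 7 2 4)(3 6)
  after r: (1 2)(4 7)
  after f: (4 7)(5 6)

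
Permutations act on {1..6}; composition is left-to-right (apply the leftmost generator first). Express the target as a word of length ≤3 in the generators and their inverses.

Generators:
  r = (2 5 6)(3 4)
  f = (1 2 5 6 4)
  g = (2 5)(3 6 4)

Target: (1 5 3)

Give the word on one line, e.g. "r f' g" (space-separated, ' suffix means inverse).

  after r: (2 5 6)(3 4)
  after f: (1 2 6 5 4 3)
  after r: (1 5 3)

r f r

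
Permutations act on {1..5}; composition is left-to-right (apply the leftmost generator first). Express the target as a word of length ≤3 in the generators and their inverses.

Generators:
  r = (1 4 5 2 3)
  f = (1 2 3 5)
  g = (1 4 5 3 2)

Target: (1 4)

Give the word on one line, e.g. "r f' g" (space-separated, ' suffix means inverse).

  after g: (1 4 5 3 2)
  after f: (1 4)

g f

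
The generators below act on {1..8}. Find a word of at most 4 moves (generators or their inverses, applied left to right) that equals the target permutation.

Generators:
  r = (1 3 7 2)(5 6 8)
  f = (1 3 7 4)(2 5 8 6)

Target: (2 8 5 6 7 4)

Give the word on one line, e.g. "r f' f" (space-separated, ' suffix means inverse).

  after f: (1 3 7 4)(2 5 8 6)
  after r': (2 8 5 6 7 4)

f r'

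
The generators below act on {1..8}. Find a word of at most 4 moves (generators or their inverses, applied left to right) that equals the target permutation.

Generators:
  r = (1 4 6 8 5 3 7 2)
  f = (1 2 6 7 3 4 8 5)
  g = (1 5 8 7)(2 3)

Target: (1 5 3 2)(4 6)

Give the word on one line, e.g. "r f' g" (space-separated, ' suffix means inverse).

  after f': (1 5 8 4 3 7 6 2)
  after g: (1 8 4 2 5 7 6 3)
  after f: (1 5 3 2)(4 6)

f' g f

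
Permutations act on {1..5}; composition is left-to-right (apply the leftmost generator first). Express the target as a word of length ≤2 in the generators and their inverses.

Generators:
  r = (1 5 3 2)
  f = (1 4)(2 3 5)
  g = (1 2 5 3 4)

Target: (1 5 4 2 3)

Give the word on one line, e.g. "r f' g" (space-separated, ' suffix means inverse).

g g

  after g: (1 2 5 3 4)
  after g: (1 5 4 2 3)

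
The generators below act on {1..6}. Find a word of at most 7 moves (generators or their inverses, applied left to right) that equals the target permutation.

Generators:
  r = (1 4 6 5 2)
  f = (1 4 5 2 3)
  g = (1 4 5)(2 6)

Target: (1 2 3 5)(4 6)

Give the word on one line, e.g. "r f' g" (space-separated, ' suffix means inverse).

f' f' g' f' g'

  after f': (1 3 2 5 4)
  after f': (1 2 4 3 5)
  after g': (1 6 2)(3 4)
  after f': (1 6 5 4 2 3)
  after g': (1 2 3 5)(4 6)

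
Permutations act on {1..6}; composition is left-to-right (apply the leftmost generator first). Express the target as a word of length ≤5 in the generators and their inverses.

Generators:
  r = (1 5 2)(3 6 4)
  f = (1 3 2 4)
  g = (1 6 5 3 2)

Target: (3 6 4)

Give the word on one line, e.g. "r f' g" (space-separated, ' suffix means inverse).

g f' r' r' f

  after g: (1 6 5 3 2)
  after f': (1 6 5)(2 4)
  after r': (1 3 4 5 2 6)
  after r': (1 4)(2 3 6)
  after f: (3 6 4)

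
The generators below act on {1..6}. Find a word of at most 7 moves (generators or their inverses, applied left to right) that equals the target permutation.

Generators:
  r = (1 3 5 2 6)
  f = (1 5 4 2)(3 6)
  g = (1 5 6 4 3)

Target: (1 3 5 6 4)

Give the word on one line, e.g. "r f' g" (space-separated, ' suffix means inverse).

  after r': (1 6 2 5 3)
  after g': (1 5 4 6 2)
  after r': (1 3)(2 6 5 4)
  after r': (3 6)(4 5)
  after g': (1 3 5 6 4)

r' g' r' r' g'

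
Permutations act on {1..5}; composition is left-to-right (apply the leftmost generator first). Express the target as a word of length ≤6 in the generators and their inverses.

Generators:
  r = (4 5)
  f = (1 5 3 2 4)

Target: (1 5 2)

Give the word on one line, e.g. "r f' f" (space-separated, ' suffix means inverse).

  after f': (1 4 2 3 5)
  after r': (1 5)(2 3 4)
  after f': (2 5 4 3)
  after f': (1 4 5 2)
  after r: (1 5 2)

f' r' f' f' r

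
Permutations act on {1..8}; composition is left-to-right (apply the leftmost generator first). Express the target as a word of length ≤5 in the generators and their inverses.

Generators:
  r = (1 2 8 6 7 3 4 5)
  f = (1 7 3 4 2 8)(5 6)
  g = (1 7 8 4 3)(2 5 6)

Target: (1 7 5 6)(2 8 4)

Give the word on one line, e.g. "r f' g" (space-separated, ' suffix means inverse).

  after g': (1 3 4 8 7)(2 6 5)
  after f': (1 7 8)(2 5 4)
  after r: (1 3 4 8 2)(6 7)
  after f': (1 7 5 6)(2 8 4)

g' f' r f'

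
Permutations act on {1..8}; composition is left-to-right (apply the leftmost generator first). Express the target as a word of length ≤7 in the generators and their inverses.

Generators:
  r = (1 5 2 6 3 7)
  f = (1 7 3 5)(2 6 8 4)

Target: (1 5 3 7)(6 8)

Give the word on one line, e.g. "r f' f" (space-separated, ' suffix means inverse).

  after f: (1 7 3 5)(2 6 8 4)
  after f: (1 3)(2 8)(4 6)(5 7)
  after r': (1 6 4 2 8 5 3 7)
  after f': (1 2 6 8 3)(5 7)
  after r': (1 5 3 7)(6 8)

f f r' f' r'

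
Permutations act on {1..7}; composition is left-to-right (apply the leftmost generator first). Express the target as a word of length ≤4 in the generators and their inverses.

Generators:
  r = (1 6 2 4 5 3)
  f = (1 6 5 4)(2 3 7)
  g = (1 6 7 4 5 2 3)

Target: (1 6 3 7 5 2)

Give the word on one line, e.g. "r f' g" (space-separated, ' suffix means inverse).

  after r: (1 6 2 4 5 3)
  after f: (1 5 7 2)(3 6)
  after g: (1 2 6)(3 7)(4 5)
  after r': (1 6 3 7 5 2)

r f g r'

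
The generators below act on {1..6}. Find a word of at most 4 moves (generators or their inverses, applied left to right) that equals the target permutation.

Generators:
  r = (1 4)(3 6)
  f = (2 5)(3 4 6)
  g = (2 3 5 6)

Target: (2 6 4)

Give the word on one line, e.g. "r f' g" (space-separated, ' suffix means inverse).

g' f' g f

  after g': (2 6 5 3)
  after f': (2 4 3 5 6)
  after g: (2 4 5)(3 6)
  after f: (2 6 4)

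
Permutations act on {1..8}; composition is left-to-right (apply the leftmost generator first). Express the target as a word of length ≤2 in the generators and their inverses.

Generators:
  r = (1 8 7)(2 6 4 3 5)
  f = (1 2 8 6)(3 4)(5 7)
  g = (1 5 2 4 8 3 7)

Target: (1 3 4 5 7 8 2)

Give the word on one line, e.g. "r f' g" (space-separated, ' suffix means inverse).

g' g'

  after g': (1 7 3 8 4 2 5)
  after g': (1 3 4 5 7 8 2)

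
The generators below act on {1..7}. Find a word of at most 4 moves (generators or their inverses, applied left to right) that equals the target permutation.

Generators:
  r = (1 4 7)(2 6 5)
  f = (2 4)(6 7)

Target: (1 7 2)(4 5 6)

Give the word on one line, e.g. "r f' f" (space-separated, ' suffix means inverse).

  after f: (2 4)(6 7)
  after r': (1 7 2)(4 5 6)

f r'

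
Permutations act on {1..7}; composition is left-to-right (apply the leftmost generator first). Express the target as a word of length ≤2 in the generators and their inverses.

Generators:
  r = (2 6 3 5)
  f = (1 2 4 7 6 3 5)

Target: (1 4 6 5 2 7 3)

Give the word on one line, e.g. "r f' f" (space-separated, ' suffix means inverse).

  after f: (1 2 4 7 6 3 5)
  after f: (1 4 6 5 2 7 3)

f f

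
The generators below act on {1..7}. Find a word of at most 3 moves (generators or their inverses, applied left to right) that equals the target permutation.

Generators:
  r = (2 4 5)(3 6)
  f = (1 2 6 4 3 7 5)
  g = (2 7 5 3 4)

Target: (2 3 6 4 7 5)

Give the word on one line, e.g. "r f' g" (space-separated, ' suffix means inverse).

r' g

  after r': (2 5 4)(3 6)
  after g: (2 3 6 4 7 5)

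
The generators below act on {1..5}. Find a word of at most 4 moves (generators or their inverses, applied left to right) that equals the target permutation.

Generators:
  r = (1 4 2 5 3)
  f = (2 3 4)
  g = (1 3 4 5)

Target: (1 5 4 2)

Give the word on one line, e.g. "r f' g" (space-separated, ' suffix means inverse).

  after f: (2 3 4)
  after g': (1 5 4 2)

f g'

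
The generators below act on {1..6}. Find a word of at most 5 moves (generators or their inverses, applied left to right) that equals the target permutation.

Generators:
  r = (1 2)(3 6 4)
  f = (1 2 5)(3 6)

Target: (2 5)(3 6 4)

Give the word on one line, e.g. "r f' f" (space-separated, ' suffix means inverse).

f f r f' f'

  after f: (1 2 5)(3 6)
  after f: (1 5 2)
  after r: (1 5)(3 6 4)
  after f': (1 2)(4 6)
  after f': (2 5)(3 6 4)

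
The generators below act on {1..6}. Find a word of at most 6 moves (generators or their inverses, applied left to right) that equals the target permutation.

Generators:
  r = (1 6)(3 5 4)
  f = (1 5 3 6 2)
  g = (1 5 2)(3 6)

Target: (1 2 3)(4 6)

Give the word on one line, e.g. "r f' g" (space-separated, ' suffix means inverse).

  after g': (1 2 5)(3 6)
  after r': (1 2 3)(4 5 6)
  after f: (2 6 4 3 5)
  after g': (1 2 3)(4 6)

g' r' f g'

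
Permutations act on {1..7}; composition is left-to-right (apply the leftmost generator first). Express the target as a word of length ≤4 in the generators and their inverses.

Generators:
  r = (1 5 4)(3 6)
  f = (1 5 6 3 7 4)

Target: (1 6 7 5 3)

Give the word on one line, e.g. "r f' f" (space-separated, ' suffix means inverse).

f f r' r'

  after f: (1 5 6 3 7 4)
  after f: (1 6 7)(3 4 5)
  after r': (1 3 5 6 7 4)
  after r': (1 6 7 5 3)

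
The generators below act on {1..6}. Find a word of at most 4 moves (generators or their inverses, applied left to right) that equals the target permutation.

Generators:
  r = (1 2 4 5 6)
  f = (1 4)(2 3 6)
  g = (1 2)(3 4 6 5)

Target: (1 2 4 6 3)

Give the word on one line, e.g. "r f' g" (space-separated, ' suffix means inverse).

  after g': (1 2)(3 5 6 4)
  after g': (3 6)(4 5)
  after r: (1 2 4 6 3)

g' g' r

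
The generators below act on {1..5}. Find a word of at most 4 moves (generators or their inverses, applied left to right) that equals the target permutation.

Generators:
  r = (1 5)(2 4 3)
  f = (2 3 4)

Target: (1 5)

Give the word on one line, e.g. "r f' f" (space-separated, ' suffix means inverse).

  after f': (2 4 3)
  after r: (1 5)(2 3 4)
  after f': (1 5)

f' r f'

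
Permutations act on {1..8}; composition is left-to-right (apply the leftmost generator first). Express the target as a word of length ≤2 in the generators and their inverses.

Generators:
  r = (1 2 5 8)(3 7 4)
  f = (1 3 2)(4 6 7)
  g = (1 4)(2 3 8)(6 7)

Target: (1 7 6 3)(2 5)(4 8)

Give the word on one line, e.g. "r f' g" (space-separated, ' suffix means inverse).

  after g': (1 4)(2 8 3)(6 7)
  after r': (1 7 6 3)(2 5)(4 8)

g' r'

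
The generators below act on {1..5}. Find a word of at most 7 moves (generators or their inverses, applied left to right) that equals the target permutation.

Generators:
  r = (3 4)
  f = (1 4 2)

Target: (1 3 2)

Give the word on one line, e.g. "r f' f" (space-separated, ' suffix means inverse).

f' r' f' r f'

  after f': (1 2 4)
  after r': (1 2 3 4)
  after f': (1 4 2 3)
  after r: (1 3)(2 4)
  after f': (1 3 2)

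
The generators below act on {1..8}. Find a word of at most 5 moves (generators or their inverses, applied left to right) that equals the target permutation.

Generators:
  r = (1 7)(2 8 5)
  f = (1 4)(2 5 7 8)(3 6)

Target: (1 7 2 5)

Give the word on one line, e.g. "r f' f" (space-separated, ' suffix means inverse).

  after f': (1 4)(2 8 7 5)(3 6)
  after r': (1 4 7 8)(3 6)
  after r': (1 4)(2 5 8 7)(3 6)
  after f': (5 7 8)
  after r': (1 7 2 5)

f' r' r' f' r'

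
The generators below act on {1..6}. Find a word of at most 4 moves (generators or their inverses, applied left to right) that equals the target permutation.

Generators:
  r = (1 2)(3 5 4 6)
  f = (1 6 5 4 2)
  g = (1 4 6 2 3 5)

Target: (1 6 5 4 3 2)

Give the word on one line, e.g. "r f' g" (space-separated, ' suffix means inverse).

  after f': (1 2 4 5 6)
  after g': (1 6 5 4 3 2)

f' g'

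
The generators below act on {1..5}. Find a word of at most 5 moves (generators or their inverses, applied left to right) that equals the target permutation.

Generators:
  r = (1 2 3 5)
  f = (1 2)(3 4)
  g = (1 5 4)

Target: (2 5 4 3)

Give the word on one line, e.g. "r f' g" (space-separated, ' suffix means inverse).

g' f' f' r' g

  after g': (1 4 5)
  after f': (1 3 4 5 2)
  after f': (1 4 5)
  after r': (1 4 3 2)
  after g: (2 5 4 3)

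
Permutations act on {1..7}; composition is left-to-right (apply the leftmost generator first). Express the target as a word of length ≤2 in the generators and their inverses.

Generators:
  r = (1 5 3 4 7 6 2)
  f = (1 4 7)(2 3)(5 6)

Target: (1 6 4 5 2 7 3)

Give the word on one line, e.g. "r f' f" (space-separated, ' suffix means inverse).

  after r': (1 2 6 7 4 3 5)
  after r': (1 6 4 5 2 7 3)

r' r'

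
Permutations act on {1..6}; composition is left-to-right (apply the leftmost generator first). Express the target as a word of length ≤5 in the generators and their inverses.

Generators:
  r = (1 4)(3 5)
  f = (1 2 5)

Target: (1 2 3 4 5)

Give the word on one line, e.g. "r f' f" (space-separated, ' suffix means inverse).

  after r: (1 4)(3 5)
  after f: (1 4 2 5 3)
  after r': (2 3 4)
  after f': (1 5 2 3 4)
  after f': (1 2 3 4 5)

r f r' f' f'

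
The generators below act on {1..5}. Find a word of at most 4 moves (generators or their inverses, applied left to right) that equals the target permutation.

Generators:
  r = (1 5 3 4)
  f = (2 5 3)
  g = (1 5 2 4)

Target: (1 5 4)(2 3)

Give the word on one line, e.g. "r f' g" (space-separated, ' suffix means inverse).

  after f: (2 5 3)
  after r: (1 5 4)(2 3)

f r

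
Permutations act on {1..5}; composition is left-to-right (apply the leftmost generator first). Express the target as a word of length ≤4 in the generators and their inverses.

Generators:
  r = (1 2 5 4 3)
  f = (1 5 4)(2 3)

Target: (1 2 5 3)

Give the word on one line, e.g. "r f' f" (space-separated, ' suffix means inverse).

  after r': (1 3 4 5 2)
  after f: (1 2 5 3)

r' f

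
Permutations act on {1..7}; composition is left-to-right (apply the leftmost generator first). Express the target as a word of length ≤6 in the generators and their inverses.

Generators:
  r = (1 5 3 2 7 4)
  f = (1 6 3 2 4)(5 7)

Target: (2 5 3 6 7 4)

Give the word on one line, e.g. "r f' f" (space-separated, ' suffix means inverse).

  after r: (1 5 3 2 7 4)
  after r: (1 3 7)(2 4 5)
  after f': (1 6)(3 5)(4 7)
  after r: (1 6 5 2 7)
  after f': (2 5 3 6 7 4)

r r f' r f'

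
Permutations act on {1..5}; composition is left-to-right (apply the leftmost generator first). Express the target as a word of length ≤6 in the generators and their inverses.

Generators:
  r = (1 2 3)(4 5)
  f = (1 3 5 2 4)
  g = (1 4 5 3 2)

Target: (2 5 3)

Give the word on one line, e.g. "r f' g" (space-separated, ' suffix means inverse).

  after g': (1 2 3 5 4)
  after r': (3 4)
  after f: (1 3)(2 4 5)
  after r: (2 5 3)

g' r' f r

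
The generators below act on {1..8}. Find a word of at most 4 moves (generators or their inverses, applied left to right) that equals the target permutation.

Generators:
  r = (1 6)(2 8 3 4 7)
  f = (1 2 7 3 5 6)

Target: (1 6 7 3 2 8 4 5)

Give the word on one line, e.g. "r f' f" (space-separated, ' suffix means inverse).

r' f r'

  after r': (1 6)(2 7 4 3 8)
  after f: (2 3 8 7 4 5 6)
  after r': (1 6 7 3 2 8 4 5)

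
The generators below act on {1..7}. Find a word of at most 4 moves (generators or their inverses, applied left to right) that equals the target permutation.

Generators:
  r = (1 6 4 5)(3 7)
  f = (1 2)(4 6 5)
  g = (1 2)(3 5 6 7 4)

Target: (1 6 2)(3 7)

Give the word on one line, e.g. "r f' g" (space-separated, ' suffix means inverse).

  after r': (1 5 4 6)(3 7)
  after f': (1 6 2)(3 7)

r' f'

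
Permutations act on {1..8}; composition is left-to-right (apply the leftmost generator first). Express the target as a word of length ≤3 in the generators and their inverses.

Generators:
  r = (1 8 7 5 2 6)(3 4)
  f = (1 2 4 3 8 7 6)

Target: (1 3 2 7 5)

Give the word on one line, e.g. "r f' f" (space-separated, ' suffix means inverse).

  after r: (1 8 7 5 2 6)(3 4)
  after f': (1 3 2 7 5)

r f'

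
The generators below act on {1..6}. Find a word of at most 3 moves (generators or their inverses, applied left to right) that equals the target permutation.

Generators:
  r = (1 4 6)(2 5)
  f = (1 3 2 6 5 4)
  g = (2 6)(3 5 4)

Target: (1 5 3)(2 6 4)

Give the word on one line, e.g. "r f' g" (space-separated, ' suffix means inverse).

r f'

  after r: (1 4 6)(2 5)
  after f': (1 5 3)(2 6 4)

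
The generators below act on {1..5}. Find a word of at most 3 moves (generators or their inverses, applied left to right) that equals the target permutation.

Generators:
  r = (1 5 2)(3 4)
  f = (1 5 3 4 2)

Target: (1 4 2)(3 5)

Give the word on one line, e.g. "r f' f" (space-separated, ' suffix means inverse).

  after f: (1 5 3 4 2)
  after r: (1 2 5 4)
  after f': (1 4 2)(3 5)

f r f'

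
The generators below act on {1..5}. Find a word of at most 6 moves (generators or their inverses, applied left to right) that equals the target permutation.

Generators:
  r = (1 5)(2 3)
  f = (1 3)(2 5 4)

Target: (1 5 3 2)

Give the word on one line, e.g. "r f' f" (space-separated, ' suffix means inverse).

r f f f

  after r: (1 5)(2 3)
  after f: (1 4 2)(3 5)
  after f: (1 2 3 4 5)
  after f: (1 5 3 2)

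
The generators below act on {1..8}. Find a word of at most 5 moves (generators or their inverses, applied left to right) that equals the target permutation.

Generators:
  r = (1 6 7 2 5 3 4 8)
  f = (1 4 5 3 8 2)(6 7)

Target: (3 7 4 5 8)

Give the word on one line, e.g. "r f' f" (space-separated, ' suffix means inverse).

r f' r f

  after r: (1 6 7 2 5 3 4 8)
  after f': (1 7 8 2 4 3)
  after r: (1 2 8 5 3 6 7)
  after f: (3 7 4 5 8)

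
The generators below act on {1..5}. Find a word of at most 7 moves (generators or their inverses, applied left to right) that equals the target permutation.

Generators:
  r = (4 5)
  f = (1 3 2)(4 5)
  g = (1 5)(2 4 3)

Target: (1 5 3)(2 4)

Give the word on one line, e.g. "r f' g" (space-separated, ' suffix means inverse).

  after g: (1 5)(2 4 3)
  after f': (1 4)(2 5)
  after r: (1 5 2 4)
  after f': (1 4 2 5 3)
  after r: (1 5 3)(2 4)

g f' r f' r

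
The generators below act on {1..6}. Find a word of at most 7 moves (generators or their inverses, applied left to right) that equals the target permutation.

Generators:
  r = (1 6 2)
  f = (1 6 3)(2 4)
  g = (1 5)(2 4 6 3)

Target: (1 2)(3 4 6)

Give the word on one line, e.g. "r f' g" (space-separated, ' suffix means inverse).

  after f: (1 6 3)(2 4)
  after f: (1 3 6)
  after g': (1 6 5)(2 3 4)
  after g': (1 4 3 2 6)
  after f': (1 2)(3 4 6)

f f g' g' f'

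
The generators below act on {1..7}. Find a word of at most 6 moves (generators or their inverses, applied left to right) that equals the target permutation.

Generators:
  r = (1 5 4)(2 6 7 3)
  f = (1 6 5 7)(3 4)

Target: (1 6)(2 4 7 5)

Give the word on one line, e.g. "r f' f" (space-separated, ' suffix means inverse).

r' r' r' f' r'

  after r': (1 4 5)(2 3 7 6)
  after r': (1 5 4)(2 7)(3 6)
  after r': (2 6 7 3)
  after f': (1 7 4 3 2)(5 6)
  after r': (1 6)(2 4 7 5)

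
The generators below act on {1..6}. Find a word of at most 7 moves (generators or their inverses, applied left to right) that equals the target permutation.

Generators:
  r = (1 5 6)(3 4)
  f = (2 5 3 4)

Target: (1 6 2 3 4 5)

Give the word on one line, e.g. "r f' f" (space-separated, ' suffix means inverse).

  after r': (1 6 5)(3 4)
  after f': (1 6 2 4 5)
  after r: (2 3 4 6)
  after r: (1 5 6 2 4)
  after r: (1 6 2 3 4 5)

r' f' r r r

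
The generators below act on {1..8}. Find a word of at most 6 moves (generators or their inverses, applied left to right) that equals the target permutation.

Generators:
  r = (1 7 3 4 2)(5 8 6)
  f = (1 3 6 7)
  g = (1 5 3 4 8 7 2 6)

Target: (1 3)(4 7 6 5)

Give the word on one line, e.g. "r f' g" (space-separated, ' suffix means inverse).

  after f': (1 7 6 3)
  after r': (2 4 3)(5 6 7 8)
  after f': (1 7 8 5 3 2 4)
  after r: (1 3)(4 7 6 5)

f' r' f' r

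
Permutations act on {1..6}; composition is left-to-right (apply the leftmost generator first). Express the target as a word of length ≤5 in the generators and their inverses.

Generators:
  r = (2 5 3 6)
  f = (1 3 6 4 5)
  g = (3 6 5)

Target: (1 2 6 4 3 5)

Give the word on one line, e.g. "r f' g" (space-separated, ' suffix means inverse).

g f' r'

  after g: (3 6 5)
  after f': (1 5)(4 6)
  after r': (1 2 6 4 3 5)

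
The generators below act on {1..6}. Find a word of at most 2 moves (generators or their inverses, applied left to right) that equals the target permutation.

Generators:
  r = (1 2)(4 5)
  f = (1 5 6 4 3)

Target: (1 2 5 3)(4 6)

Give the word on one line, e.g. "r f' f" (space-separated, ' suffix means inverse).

  after r: (1 2)(4 5)
  after f: (1 2 5 3)(4 6)

r f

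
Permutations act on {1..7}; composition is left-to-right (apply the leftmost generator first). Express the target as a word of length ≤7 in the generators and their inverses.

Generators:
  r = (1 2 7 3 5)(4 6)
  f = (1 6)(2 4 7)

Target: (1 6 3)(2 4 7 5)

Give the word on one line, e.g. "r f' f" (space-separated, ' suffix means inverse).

f' r' f' r' f

  after f': (1 6)(2 7 4)
  after r': (1 4)(3 7 6 5)
  after f': (1 2 7)(3 4 6 5)
  after r': (3 6)(5 7)
  after f: (1 6 3)(2 4 7 5)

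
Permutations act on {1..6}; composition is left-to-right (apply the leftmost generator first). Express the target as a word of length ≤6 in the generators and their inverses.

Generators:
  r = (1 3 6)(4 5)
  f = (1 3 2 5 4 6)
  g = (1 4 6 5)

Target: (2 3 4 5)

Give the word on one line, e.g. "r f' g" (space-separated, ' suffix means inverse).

g f' g f' r

  after g: (1 4 6 5)
  after f': (1 5 6 2 3)
  after g: (2 3 4 6)
  after f': (1 6 3 5 2)
  after r: (2 3 4 5)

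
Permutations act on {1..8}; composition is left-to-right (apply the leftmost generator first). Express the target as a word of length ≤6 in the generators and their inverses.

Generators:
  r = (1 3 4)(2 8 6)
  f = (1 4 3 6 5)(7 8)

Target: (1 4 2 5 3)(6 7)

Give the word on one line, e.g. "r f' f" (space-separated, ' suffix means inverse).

r' f r' r'

  after r': (1 4 3)(2 6 8)
  after f: (1 3 4 6 7 8 2 5)
  after r': (2 5 4 8 6 7)
  after r': (1 4 2 5 3)(6 7)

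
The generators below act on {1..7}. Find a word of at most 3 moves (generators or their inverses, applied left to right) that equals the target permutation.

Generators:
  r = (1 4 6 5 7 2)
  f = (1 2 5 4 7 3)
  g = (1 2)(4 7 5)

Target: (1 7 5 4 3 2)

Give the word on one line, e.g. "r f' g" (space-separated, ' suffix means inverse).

g f g'

  after g: (1 2)(4 7 5)
  after f: (1 5 7 4 3)
  after g': (1 7 5 4 3 2)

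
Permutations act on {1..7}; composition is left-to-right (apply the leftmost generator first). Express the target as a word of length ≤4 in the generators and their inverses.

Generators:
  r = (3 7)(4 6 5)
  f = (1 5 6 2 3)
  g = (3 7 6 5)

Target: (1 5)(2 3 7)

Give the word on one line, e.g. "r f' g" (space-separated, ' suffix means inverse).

  after g: (3 7 6 5)
  after f: (1 5)(2 3 7)

g f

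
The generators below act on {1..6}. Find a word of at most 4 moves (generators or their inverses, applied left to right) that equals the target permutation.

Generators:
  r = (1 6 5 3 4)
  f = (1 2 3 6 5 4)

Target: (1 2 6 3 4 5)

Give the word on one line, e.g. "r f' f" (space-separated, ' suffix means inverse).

r' r' f' r

  after r': (1 4 3 5 6)
  after r': (1 3 6 4 5)
  after f': (1 2)(4 6 5)
  after r: (1 2 6 3 4 5)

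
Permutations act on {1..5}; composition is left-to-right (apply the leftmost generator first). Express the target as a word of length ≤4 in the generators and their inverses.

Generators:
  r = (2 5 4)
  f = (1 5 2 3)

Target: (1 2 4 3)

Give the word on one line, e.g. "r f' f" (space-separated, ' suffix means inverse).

r f r'

  after r: (2 5 4)
  after f: (1 5 4 3)
  after r': (1 2 4 3)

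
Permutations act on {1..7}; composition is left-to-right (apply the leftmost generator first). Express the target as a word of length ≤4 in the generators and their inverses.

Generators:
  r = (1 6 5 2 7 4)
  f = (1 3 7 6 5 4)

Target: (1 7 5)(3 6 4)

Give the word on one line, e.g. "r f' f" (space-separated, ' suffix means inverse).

  after f: (1 3 7 6 5 4)
  after f: (1 7 5)(3 6 4)

f f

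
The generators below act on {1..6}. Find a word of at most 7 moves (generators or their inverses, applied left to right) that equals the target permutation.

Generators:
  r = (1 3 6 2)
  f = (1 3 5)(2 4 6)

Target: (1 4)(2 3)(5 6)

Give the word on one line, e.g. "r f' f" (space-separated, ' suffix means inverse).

r f' r r f'

  after r: (1 3 6 2)
  after f': (2 5 3 4)
  after r: (1 3 4)(2 5 6)
  after r: (1 6)(2 5)(3 4)
  after f': (1 4)(2 3)(5 6)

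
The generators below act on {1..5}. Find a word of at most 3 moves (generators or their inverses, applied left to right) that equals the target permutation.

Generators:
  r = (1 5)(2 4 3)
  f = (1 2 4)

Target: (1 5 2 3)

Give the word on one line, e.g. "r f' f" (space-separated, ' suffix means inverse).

r' f

  after r': (1 5)(2 3 4)
  after f: (1 5 2 3)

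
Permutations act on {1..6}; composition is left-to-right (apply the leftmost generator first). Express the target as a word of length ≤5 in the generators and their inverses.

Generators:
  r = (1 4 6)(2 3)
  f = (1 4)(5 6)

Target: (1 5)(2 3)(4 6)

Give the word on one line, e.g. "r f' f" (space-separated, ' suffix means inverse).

  after f: (1 4)(5 6)
  after r: (1 6 5)(2 3)
  after f': (1 5 4)(2 3)
  after r: (1 5 6)
  after r: (1 5)(2 3)(4 6)

f r f' r r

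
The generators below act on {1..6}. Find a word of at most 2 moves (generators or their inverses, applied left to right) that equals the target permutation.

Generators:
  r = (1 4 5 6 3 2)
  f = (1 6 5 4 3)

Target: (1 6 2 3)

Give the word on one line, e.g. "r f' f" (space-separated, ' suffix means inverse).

f' r'

  after f': (1 3 4 5 6)
  after r': (1 6 2 3)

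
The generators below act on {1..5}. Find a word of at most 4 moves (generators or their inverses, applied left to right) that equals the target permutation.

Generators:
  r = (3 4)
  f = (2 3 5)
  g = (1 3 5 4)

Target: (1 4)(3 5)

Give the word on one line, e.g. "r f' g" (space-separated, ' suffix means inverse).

  after g: (1 3 5 4)
  after r': (1 4)(3 5)

g r'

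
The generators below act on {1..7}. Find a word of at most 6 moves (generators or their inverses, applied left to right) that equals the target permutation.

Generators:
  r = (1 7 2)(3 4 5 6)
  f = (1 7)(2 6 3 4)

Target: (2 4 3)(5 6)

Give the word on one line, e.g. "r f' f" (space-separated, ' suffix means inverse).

  after f: (1 7)(2 6 3 4)
  after f: (2 3)(4 6)
  after r': (1 2 6 3 7)(4 5)
  after r': (1 7 2 5 3)
  after r': (2 4 3)(5 6)

f f r' r' r'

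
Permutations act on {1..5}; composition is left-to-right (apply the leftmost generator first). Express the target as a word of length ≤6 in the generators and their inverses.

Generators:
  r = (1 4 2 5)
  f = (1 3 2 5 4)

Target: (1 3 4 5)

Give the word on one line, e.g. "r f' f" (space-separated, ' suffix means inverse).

r f f r' r'

  after r: (1 4 2 5)
  after f: (2 4 5 3)
  after f: (1 3 5 2)
  after r': (1 3 2 5 4)
  after r': (1 3 4 5)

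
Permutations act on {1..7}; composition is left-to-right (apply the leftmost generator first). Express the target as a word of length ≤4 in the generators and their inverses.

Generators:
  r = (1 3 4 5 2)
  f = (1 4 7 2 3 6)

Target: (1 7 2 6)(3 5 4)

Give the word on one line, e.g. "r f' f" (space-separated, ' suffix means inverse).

r r f

  after r: (1 3 4 5 2)
  after r: (1 4 2 3 5)
  after f: (1 7 2 6)(3 5 4)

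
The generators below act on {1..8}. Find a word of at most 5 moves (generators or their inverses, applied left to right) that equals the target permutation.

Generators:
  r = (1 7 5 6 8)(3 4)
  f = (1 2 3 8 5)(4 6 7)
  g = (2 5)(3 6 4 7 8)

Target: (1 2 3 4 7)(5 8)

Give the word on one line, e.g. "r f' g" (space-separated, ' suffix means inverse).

r' g' r g r

  after r': (1 8 6 5 7)(3 4)
  after g': (1 7)(2 5 4 8 3 6)
  after r: (1 5 3 8 4)(2 6)
  after g: (1 2 4)(5 6)(7 8)
  after r: (1 2 3 4 7)(5 8)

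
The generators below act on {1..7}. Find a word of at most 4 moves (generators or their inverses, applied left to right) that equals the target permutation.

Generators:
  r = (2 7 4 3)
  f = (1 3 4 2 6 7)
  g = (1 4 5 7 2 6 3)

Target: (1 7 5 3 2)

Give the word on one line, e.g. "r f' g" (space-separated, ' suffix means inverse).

  after g': (1 3 6 2 7 5 4)
  after f: (1 4 3 7 5 2)
  after r': (1 7 5 3 2)

g' f r'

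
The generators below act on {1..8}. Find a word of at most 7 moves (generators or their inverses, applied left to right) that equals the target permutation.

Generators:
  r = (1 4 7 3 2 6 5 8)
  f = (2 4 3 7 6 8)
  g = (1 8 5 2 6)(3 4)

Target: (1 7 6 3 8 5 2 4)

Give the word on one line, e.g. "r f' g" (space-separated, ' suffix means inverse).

  after r': (1 8 5 6 2 3 7 4)
  after f: (1 2 7 3 6 4)(5 8)
  after g: (1 6 3)(2 7 4 8)
  after f': (1 7 2 3)(4 6)
  after g: (1 7 6 3 8 5 2 4)

r' f g f' g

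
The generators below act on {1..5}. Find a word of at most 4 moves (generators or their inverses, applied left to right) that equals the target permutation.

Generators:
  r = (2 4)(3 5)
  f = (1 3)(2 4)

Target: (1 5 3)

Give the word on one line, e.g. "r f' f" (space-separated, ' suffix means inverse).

  after f': (1 3)(2 4)
  after r': (1 5 3)
  after r': (1 3)(2 4)
  after r': (1 5 3)

f' r' r' r'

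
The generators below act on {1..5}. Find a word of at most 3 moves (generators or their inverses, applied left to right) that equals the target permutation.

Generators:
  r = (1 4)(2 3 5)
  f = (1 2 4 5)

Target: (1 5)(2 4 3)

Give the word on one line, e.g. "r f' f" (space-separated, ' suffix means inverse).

  after f: (1 2 4 5)
  after r: (1 3 5 4 2)
  after r: (1 5)(2 4 3)

f r r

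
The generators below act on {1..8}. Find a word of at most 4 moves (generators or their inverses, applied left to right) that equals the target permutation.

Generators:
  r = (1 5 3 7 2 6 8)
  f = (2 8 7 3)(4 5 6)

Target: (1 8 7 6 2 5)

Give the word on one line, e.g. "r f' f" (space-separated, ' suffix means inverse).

  after f: (2 8 7 3)(4 5 6)
  after f: (2 7)(3 8)(4 6 5)
  after f: (2 3 7 8)
  after r': (1 8 7 6 2 5)

f f f r'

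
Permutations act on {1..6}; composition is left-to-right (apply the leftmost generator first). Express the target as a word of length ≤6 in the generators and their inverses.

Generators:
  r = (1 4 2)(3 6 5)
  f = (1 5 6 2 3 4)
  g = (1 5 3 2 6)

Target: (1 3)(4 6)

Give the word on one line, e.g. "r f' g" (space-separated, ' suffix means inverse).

f' r f' r'

  after f': (1 4 3 2 6 5)
  after r: (1 2 5 4 6 3)
  after f': (1 6 2)(3 4 5)
  after r': (1 3)(4 6)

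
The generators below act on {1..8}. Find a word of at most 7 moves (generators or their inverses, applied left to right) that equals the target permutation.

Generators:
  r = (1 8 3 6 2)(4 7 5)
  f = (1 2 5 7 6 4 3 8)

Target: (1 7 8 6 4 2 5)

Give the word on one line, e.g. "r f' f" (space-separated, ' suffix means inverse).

f' r' r' f r'

  after f': (1 8 3 4 6 7 5 2)
  after r': (3 5 6 4)
  after r': (1 2 6 5 3 7 4 8)
  after f: (1 5 8 2 4)(3 6 7)
  after r': (1 7 8 6 4 2 5)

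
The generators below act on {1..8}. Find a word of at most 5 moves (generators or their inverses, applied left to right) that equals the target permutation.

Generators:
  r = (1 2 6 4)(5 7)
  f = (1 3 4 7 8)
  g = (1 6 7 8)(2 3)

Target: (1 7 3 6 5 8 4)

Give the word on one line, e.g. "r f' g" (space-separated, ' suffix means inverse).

f g r g

  after f: (1 3 4 7 8)
  after g: (1 2 3 4 8 6 7)
  after r: (1 6 5 7 2 3)(4 8)
  after g: (1 7 3 6 5 8 4)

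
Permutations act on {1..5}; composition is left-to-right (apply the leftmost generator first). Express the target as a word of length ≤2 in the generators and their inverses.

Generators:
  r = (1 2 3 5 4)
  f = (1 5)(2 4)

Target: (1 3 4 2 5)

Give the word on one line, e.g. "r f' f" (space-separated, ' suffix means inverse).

  after r: (1 2 3 5 4)
  after r: (1 3 4 2 5)

r r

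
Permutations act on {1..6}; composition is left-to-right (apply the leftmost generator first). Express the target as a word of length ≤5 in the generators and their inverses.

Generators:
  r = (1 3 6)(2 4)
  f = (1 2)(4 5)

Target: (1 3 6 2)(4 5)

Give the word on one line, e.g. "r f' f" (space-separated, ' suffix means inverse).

r r r r f

  after r: (1 3 6)(2 4)
  after r: (1 6 3)
  after r: (2 4)
  after r: (1 3 6)
  after f: (1 3 6 2)(4 5)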